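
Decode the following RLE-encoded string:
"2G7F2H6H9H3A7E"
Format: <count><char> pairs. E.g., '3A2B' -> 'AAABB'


Expanding each <count><char> pair:
  2G -> 'GG'
  7F -> 'FFFFFFF'
  2H -> 'HH'
  6H -> 'HHHHHH'
  9H -> 'HHHHHHHHH'
  3A -> 'AAA'
  7E -> 'EEEEEEE'

Decoded = GGFFFFFFFHHHHHHHHHHHHHHHHHAAAEEEEEEE


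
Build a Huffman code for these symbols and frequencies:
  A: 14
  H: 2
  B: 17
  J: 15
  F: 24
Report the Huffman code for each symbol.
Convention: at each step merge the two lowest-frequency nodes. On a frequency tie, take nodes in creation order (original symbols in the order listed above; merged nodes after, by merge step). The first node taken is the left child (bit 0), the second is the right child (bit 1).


Huffman tree construction:
Step 1: Merge H(2) + A(14) = 16
Step 2: Merge J(15) + (H+A)(16) = 31
Step 3: Merge B(17) + F(24) = 41
Step 4: Merge (J+(H+A))(31) + (B+F)(41) = 72
Read each symbol's code off the tree from the root (left child = 0, right child = 1).

Codes:
  A: 011 (length 3)
  H: 010 (length 3)
  B: 10 (length 2)
  J: 00 (length 2)
  F: 11 (length 2)
Average code length: 160/72 = 2.2222 bits/symbol


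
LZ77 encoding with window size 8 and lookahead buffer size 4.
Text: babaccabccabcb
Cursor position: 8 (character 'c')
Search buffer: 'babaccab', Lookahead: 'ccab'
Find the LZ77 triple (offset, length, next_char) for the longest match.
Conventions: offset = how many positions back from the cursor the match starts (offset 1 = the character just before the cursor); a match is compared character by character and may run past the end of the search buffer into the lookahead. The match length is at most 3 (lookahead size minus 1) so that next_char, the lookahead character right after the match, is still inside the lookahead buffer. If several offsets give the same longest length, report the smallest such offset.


Try each offset into the search buffer:
  offset=1 (pos 7, char 'b'): match length 0
  offset=2 (pos 6, char 'a'): match length 0
  offset=3 (pos 5, char 'c'): match length 1
  offset=4 (pos 4, char 'c'): match length 3
  offset=5 (pos 3, char 'a'): match length 0
  offset=6 (pos 2, char 'b'): match length 0
  offset=7 (pos 1, char 'a'): match length 0
  offset=8 (pos 0, char 'b'): match length 0
Longest match has length 3 at offset 4.
next_char = character at position 8 + 3 = 11 -> 'b'

Best match: offset=4, length=3 (matching 'cca' starting at position 4)
LZ77 triple: (4, 3, 'b')


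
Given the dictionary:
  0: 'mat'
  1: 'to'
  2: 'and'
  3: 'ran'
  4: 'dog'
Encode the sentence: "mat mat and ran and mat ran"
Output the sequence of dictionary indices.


Look up each word in the dictionary:
  'mat' -> 0
  'mat' -> 0
  'and' -> 2
  'ran' -> 3
  'and' -> 2
  'mat' -> 0
  'ran' -> 3

Encoded: [0, 0, 2, 3, 2, 0, 3]


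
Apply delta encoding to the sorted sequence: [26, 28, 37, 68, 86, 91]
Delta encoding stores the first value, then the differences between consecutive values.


First value: 26
Deltas:
  28 - 26 = 2
  37 - 28 = 9
  68 - 37 = 31
  86 - 68 = 18
  91 - 86 = 5


Delta encoded: [26, 2, 9, 31, 18, 5]


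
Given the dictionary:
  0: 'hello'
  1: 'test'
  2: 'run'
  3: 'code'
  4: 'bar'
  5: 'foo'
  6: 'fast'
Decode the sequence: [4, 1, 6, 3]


Look up each index in the dictionary:
  4 -> 'bar'
  1 -> 'test'
  6 -> 'fast'
  3 -> 'code'

Decoded: "bar test fast code"


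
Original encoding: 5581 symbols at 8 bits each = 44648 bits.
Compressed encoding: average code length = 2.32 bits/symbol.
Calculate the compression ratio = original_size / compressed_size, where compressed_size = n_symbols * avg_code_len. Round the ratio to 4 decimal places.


original_size = n_symbols * orig_bits = 5581 * 8 = 44648 bits
compressed_size = n_symbols * avg_code_len = 5581 * 2.32 = 12947.92 bits
ratio = original_size / compressed_size = 44648 / 12947.92 = 3.4483

Compression ratio = 3.4483


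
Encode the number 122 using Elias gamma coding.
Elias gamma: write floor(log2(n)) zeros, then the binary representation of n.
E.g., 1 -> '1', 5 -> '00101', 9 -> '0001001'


num_bits = floor(log2(122)) + 1 = 7
leading_zeros = num_bits - 1 = 6
binary(122) = 1111010

Elias gamma(122) = '000000' + '1111010' = 0000001111010 (13 bits)


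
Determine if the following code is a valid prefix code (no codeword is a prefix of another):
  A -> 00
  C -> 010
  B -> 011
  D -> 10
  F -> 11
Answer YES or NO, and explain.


Checking each pair (does one codeword prefix another?):
  A='00' vs C='010': no prefix
  A='00' vs B='011': no prefix
  A='00' vs D='10': no prefix
  A='00' vs F='11': no prefix
  C='010' vs A='00': no prefix
  C='010' vs B='011': no prefix
  C='010' vs D='10': no prefix
  C='010' vs F='11': no prefix
  B='011' vs A='00': no prefix
  B='011' vs C='010': no prefix
  B='011' vs D='10': no prefix
  B='011' vs F='11': no prefix
  D='10' vs A='00': no prefix
  D='10' vs C='010': no prefix
  D='10' vs B='011': no prefix
  D='10' vs F='11': no prefix
  F='11' vs A='00': no prefix
  F='11' vs C='010': no prefix
  F='11' vs B='011': no prefix
  F='11' vs D='10': no prefix
No violation found over all pairs.

YES -- this is a valid prefix code. No codeword is a prefix of any other codeword.


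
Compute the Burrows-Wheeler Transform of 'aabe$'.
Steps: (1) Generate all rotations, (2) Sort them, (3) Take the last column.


Rotations (sorted):
  0: $aabe -> last char: e
  1: aabe$ -> last char: $
  2: abe$a -> last char: a
  3: be$aa -> last char: a
  4: e$aab -> last char: b


BWT = e$aab


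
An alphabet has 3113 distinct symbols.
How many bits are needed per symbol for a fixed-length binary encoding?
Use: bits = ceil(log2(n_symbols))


log2(3113) = 11.6041
Bracket: 2^11 = 2048 < 3113 <= 2^12 = 4096
So ceil(log2(3113)) = 12

bits = ceil(log2(3113)) = ceil(11.6041) = 12 bits


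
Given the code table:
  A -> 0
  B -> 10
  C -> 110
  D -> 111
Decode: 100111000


Decoding:
10 -> B
0 -> A
111 -> D
0 -> A
0 -> A
0 -> A


Result: BADAAA


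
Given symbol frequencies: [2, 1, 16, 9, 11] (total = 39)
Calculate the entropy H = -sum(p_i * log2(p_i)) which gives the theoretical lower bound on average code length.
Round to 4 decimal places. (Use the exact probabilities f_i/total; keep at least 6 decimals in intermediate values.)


Per-symbol terms -p_i * log2(p_i) with p_i = f_i/39:
  p = 2/39 = 0.051282: log2(p) = -4.285402, -p*log2(p) = 0.219764
  p = 1/39 = 0.025641: log2(p) = -5.285402, -p*log2(p) = 0.135523
  p = 16/39 = 0.410256: log2(p) = -1.285402, -p*log2(p) = 0.527345
  p = 9/39 = 0.230769: log2(p) = -2.115477, -p*log2(p) = 0.488187
  p = 11/39 = 0.282051: log2(p) = -1.825971, -p*log2(p) = 0.515017
H = 0.219764 + 0.135523 + 0.527345 + 0.488187 + 0.515017 = 1.885836

H = 1.8858 bits/symbol


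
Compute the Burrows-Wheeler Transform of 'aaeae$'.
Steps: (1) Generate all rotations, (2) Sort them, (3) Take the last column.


Rotations (sorted):
  0: $aaeae -> last char: e
  1: aaeae$ -> last char: $
  2: ae$aae -> last char: e
  3: aeae$a -> last char: a
  4: e$aaea -> last char: a
  5: eae$aa -> last char: a


BWT = e$eaaa


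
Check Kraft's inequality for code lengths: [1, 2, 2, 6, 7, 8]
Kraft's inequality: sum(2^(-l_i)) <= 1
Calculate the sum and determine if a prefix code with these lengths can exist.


Sum = 2^(-1) + 2^(-2) + 2^(-2) + 2^(-6) + 2^(-7) + 2^(-8)
    = 0.5 + 0.25 + 0.25 + 0.015625 + 0.0078125 + 0.00390625
    = 263/256 = 1.02734375
Since 1.02734375 > 1, Kraft's inequality is NOT satisfied.
A prefix code with these lengths CANNOT exist.

Kraft sum = 1.02734375. Not satisfied.


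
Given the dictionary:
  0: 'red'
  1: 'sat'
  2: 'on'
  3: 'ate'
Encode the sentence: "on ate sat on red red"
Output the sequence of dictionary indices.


Look up each word in the dictionary:
  'on' -> 2
  'ate' -> 3
  'sat' -> 1
  'on' -> 2
  'red' -> 0
  'red' -> 0

Encoded: [2, 3, 1, 2, 0, 0]


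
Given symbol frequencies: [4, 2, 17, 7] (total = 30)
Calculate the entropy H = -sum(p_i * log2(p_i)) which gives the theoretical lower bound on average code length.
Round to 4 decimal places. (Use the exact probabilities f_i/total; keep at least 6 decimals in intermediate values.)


Per-symbol terms -p_i * log2(p_i) with p_i = f_i/30:
  p = 4/30 = 0.133333: log2(p) = -2.906891, -p*log2(p) = 0.387585
  p = 2/30 = 0.066667: log2(p) = -3.906891, -p*log2(p) = 0.260459
  p = 17/30 = 0.566667: log2(p) = -0.819428, -p*log2(p) = 0.464342
  p = 7/30 = 0.233333: log2(p) = -2.099536, -p*log2(p) = 0.489892
H = 0.387585 + 0.260459 + 0.464342 + 0.489892 = 1.602278

H = 1.6023 bits/symbol


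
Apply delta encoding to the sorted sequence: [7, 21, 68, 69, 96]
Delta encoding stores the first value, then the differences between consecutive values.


First value: 7
Deltas:
  21 - 7 = 14
  68 - 21 = 47
  69 - 68 = 1
  96 - 69 = 27


Delta encoded: [7, 14, 47, 1, 27]


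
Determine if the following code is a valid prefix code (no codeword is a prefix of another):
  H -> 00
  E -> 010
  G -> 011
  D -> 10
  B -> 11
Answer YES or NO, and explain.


Checking each pair (does one codeword prefix another?):
  H='00' vs E='010': no prefix
  H='00' vs G='011': no prefix
  H='00' vs D='10': no prefix
  H='00' vs B='11': no prefix
  E='010' vs H='00': no prefix
  E='010' vs G='011': no prefix
  E='010' vs D='10': no prefix
  E='010' vs B='11': no prefix
  G='011' vs H='00': no prefix
  G='011' vs E='010': no prefix
  G='011' vs D='10': no prefix
  G='011' vs B='11': no prefix
  D='10' vs H='00': no prefix
  D='10' vs E='010': no prefix
  D='10' vs G='011': no prefix
  D='10' vs B='11': no prefix
  B='11' vs H='00': no prefix
  B='11' vs E='010': no prefix
  B='11' vs G='011': no prefix
  B='11' vs D='10': no prefix
No violation found over all pairs.

YES -- this is a valid prefix code. No codeword is a prefix of any other codeword.


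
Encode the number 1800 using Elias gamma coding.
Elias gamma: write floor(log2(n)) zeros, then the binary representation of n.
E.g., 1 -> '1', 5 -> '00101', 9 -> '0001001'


num_bits = floor(log2(1800)) + 1 = 11
leading_zeros = num_bits - 1 = 10
binary(1800) = 11100001000

Elias gamma(1800) = '0000000000' + '11100001000' = 000000000011100001000 (21 bits)


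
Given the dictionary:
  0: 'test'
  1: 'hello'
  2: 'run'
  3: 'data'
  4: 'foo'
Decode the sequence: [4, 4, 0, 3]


Look up each index in the dictionary:
  4 -> 'foo'
  4 -> 'foo'
  0 -> 'test'
  3 -> 'data'

Decoded: "foo foo test data"


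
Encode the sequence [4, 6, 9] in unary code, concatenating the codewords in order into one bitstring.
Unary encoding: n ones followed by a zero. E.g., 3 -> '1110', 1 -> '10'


Encode each number as n ones followed by a terminating 0:
  4 -> 11110 (5 bits)
  6 -> 1111110 (7 bits)
  9 -> 1111111110 (10 bits)
Total length = 5 + 7 + 10 = 22 bits.

Unary([4, 6, 9]) = 1111011111101111111110 (22 bits)


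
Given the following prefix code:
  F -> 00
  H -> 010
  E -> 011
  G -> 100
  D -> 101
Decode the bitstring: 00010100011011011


Decoding step by step:
Bits 00 -> F
Bits 010 -> H
Bits 100 -> G
Bits 011 -> E
Bits 011 -> E
Bits 011 -> E


Decoded message: FHGEEE


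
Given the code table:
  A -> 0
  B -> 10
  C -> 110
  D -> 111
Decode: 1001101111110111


Decoding:
10 -> B
0 -> A
110 -> C
111 -> D
111 -> D
0 -> A
111 -> D


Result: BACDDAD


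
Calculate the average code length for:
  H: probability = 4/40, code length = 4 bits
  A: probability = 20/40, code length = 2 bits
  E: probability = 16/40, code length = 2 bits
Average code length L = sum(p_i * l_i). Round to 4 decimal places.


Weighted contributions p_i * l_i:
  H: (4/40) * 4 = 16/40
  A: (20/40) * 2 = 40/40
  E: (16/40) * 2 = 32/40
Sum = (16 + 40 + 32)/40 = 88/40

L = 88/40 = 2.2000 bits/symbol


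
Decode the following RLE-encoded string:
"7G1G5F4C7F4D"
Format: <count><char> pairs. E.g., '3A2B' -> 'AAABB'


Expanding each <count><char> pair:
  7G -> 'GGGGGGG'
  1G -> 'G'
  5F -> 'FFFFF'
  4C -> 'CCCC'
  7F -> 'FFFFFFF'
  4D -> 'DDDD'

Decoded = GGGGGGGGFFFFFCCCCFFFFFFFDDDD


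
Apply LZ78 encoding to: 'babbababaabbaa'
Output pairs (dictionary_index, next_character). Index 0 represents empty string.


LZ78 encoding steps:
Dictionary: {0: ''}
Step 1: w='' (idx 0), next='b' -> output (0, 'b'), add 'b' as idx 1
Step 2: w='' (idx 0), next='a' -> output (0, 'a'), add 'a' as idx 2
Step 3: w='b' (idx 1), next='b' -> output (1, 'b'), add 'bb' as idx 3
Step 4: w='a' (idx 2), next='b' -> output (2, 'b'), add 'ab' as idx 4
Step 5: w='ab' (idx 4), next='a' -> output (4, 'a'), add 'aba' as idx 5
Step 6: w='ab' (idx 4), next='b' -> output (4, 'b'), add 'abb' as idx 6
Step 7: w='a' (idx 2), next='a' -> output (2, 'a'), add 'aa' as idx 7


Encoded: [(0, 'b'), (0, 'a'), (1, 'b'), (2, 'b'), (4, 'a'), (4, 'b'), (2, 'a')]


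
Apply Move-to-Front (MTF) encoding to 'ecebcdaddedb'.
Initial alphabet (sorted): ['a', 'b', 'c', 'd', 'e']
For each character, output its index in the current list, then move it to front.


MTF encoding:
'e': index 4 in ['a', 'b', 'c', 'd', 'e'] -> ['e', 'a', 'b', 'c', 'd']
'c': index 3 in ['e', 'a', 'b', 'c', 'd'] -> ['c', 'e', 'a', 'b', 'd']
'e': index 1 in ['c', 'e', 'a', 'b', 'd'] -> ['e', 'c', 'a', 'b', 'd']
'b': index 3 in ['e', 'c', 'a', 'b', 'd'] -> ['b', 'e', 'c', 'a', 'd']
'c': index 2 in ['b', 'e', 'c', 'a', 'd'] -> ['c', 'b', 'e', 'a', 'd']
'd': index 4 in ['c', 'b', 'e', 'a', 'd'] -> ['d', 'c', 'b', 'e', 'a']
'a': index 4 in ['d', 'c', 'b', 'e', 'a'] -> ['a', 'd', 'c', 'b', 'e']
'd': index 1 in ['a', 'd', 'c', 'b', 'e'] -> ['d', 'a', 'c', 'b', 'e']
'd': index 0 in ['d', 'a', 'c', 'b', 'e'] -> ['d', 'a', 'c', 'b', 'e']
'e': index 4 in ['d', 'a', 'c', 'b', 'e'] -> ['e', 'd', 'a', 'c', 'b']
'd': index 1 in ['e', 'd', 'a', 'c', 'b'] -> ['d', 'e', 'a', 'c', 'b']
'b': index 4 in ['d', 'e', 'a', 'c', 'b'] -> ['b', 'd', 'e', 'a', 'c']


Output: [4, 3, 1, 3, 2, 4, 4, 1, 0, 4, 1, 4]


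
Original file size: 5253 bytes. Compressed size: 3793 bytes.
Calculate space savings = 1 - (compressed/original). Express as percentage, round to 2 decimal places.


ratio = compressed/original = 3793/5253 = 0.722064
savings = 1 - ratio = 1 - 0.722064 = 0.277936
as a percentage: 0.277936 * 100 = 27.79%

Space savings = 1 - 3793/5253 = 27.79%


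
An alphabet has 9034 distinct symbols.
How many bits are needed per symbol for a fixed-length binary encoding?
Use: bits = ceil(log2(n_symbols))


log2(9034) = 13.1411
Bracket: 2^13 = 8192 < 9034 <= 2^14 = 16384
So ceil(log2(9034)) = 14

bits = ceil(log2(9034)) = ceil(13.1411) = 14 bits


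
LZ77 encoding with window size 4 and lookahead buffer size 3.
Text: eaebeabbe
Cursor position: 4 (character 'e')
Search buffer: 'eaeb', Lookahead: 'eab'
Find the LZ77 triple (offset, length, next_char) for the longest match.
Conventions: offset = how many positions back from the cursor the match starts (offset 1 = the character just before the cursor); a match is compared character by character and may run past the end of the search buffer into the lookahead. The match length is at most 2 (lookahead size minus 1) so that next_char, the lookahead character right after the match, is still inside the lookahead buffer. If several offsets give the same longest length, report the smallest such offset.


Try each offset into the search buffer:
  offset=1 (pos 3, char 'b'): match length 0
  offset=2 (pos 2, char 'e'): match length 1
  offset=3 (pos 1, char 'a'): match length 0
  offset=4 (pos 0, char 'e'): match length 2
Longest match has length 2 at offset 4.
next_char = character at position 4 + 2 = 6 -> 'b'

Best match: offset=4, length=2 (matching 'ea' starting at position 0)
LZ77 triple: (4, 2, 'b')


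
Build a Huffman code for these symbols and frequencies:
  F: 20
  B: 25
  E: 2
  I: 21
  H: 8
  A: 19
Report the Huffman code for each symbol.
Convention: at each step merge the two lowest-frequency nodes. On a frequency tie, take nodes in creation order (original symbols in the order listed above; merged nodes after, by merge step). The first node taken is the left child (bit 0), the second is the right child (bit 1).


Huffman tree construction:
Step 1: Merge E(2) + H(8) = 10
Step 2: Merge (E+H)(10) + A(19) = 29
Step 3: Merge F(20) + I(21) = 41
Step 4: Merge B(25) + ((E+H)+A)(29) = 54
Step 5: Merge (F+I)(41) + (B+((E+H)+A))(54) = 95
Read each symbol's code off the tree from the root (left child = 0, right child = 1).

Codes:
  F: 00 (length 2)
  B: 10 (length 2)
  E: 1100 (length 4)
  I: 01 (length 2)
  H: 1101 (length 4)
  A: 111 (length 3)
Average code length: 229/95 = 2.4105 bits/symbol


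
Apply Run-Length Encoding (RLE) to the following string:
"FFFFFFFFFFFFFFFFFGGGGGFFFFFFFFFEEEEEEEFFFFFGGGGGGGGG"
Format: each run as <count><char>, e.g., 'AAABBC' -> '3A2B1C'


Scanning runs left to right:
  i=0: run of 'F' x 17 -> '17F'
  i=17: run of 'G' x 5 -> '5G'
  i=22: run of 'F' x 9 -> '9F'
  i=31: run of 'E' x 7 -> '7E'
  i=38: run of 'F' x 5 -> '5F'
  i=43: run of 'G' x 9 -> '9G'

RLE = 17F5G9F7E5F9G


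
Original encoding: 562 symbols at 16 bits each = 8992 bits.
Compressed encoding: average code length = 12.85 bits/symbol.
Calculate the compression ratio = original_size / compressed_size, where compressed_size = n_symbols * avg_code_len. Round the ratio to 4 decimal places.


original_size = n_symbols * orig_bits = 562 * 16 = 8992 bits
compressed_size = n_symbols * avg_code_len = 562 * 12.85 = 7221.7 bits
ratio = original_size / compressed_size = 8992 / 7221.7 = 1.2451

Compression ratio = 1.2451


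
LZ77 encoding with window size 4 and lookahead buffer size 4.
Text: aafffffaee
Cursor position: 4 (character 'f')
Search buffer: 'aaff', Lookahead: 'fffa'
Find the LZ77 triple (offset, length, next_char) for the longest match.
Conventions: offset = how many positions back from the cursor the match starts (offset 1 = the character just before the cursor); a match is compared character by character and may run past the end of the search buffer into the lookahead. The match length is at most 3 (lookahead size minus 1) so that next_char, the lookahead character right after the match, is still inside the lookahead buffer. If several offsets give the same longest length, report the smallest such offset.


Try each offset into the search buffer:
  offset=1 (pos 3, char 'f'): match length 3
  offset=2 (pos 2, char 'f'): match length 3
  offset=3 (pos 1, char 'a'): match length 0
  offset=4 (pos 0, char 'a'): match length 0
Longest match has length 3, found at offsets 1, 2; take the smallest, offset 1.
next_char = character at position 4 + 3 = 7 -> 'a'

Best match: offset=1, length=3 (matching 'fff' starting at position 3)
LZ77 triple: (1, 3, 'a')


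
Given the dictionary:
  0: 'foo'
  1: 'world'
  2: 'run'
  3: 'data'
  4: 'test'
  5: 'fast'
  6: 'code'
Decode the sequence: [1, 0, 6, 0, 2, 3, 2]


Look up each index in the dictionary:
  1 -> 'world'
  0 -> 'foo'
  6 -> 'code'
  0 -> 'foo'
  2 -> 'run'
  3 -> 'data'
  2 -> 'run'

Decoded: "world foo code foo run data run"


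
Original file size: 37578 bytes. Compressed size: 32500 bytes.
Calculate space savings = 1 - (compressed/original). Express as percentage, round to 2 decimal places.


ratio = compressed/original = 32500/37578 = 0.864868
savings = 1 - ratio = 1 - 0.864868 = 0.135132
as a percentage: 0.135132 * 100 = 13.51%

Space savings = 1 - 32500/37578 = 13.51%


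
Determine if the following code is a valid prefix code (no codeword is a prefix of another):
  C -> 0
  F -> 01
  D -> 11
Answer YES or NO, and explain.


Checking each pair (does one codeword prefix another?):
  C='0' vs F='01': prefix -- VIOLATION

NO -- this is NOT a valid prefix code. C (0) is a prefix of F (01).


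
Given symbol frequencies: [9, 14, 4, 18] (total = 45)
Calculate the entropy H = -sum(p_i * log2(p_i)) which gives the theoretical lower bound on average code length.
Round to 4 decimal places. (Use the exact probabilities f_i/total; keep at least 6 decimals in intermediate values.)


Per-symbol terms -p_i * log2(p_i) with p_i = f_i/45:
  p = 9/45 = 0.200000: log2(p) = -2.321928, -p*log2(p) = 0.464386
  p = 14/45 = 0.311111: log2(p) = -1.684498, -p*log2(p) = 0.524066
  p = 4/45 = 0.088889: log2(p) = -3.491853, -p*log2(p) = 0.310387
  p = 18/45 = 0.400000: log2(p) = -1.321928, -p*log2(p) = 0.528771
H = 0.464386 + 0.524066 + 0.310387 + 0.528771 = 1.827610

H = 1.8276 bits/symbol


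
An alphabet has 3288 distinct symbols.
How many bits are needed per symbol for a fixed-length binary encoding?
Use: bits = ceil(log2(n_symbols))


log2(3288) = 11.683
Bracket: 2^11 = 2048 < 3288 <= 2^12 = 4096
So ceil(log2(3288)) = 12

bits = ceil(log2(3288)) = ceil(11.683) = 12 bits


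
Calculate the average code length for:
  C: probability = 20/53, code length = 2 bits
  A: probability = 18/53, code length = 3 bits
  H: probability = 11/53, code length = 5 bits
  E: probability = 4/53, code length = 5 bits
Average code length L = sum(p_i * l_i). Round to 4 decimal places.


Weighted contributions p_i * l_i:
  C: (20/53) * 2 = 40/53
  A: (18/53) * 3 = 54/53
  H: (11/53) * 5 = 55/53
  E: (4/53) * 5 = 20/53
Sum = (40 + 54 + 55 + 20)/53 = 169/53

L = 169/53 = 3.1887 bits/symbol


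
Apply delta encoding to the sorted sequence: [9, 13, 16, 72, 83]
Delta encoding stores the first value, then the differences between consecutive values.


First value: 9
Deltas:
  13 - 9 = 4
  16 - 13 = 3
  72 - 16 = 56
  83 - 72 = 11


Delta encoded: [9, 4, 3, 56, 11]


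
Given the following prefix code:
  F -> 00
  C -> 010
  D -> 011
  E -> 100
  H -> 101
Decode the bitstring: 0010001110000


Decoding step by step:
Bits 00 -> F
Bits 100 -> E
Bits 011 -> D
Bits 100 -> E
Bits 00 -> F


Decoded message: FEDEF


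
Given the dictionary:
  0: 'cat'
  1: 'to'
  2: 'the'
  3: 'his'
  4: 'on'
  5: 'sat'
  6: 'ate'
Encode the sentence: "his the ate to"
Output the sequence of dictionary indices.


Look up each word in the dictionary:
  'his' -> 3
  'the' -> 2
  'ate' -> 6
  'to' -> 1

Encoded: [3, 2, 6, 1]


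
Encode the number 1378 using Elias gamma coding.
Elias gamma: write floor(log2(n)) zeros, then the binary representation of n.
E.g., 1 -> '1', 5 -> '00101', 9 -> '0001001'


num_bits = floor(log2(1378)) + 1 = 11
leading_zeros = num_bits - 1 = 10
binary(1378) = 10101100010

Elias gamma(1378) = '0000000000' + '10101100010' = 000000000010101100010 (21 bits)


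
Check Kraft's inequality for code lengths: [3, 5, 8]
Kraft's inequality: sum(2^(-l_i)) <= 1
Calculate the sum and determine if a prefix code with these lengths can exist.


Sum = 2^(-3) + 2^(-5) + 2^(-8)
    = 0.125 + 0.03125 + 0.00390625
    = 41/256 = 0.16015625
Since 0.16015625 <= 1, Kraft's inequality IS satisfied.
A prefix code with these lengths CAN exist.

Kraft sum = 0.16015625. Satisfied.


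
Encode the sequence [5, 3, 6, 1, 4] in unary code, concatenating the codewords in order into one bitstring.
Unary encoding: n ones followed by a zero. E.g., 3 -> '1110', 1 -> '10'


Encode each number as n ones followed by a terminating 0:
  5 -> 111110 (6 bits)
  3 -> 1110 (4 bits)
  6 -> 1111110 (7 bits)
  1 -> 10 (2 bits)
  4 -> 11110 (5 bits)
Total length = 6 + 4 + 7 + 2 + 5 = 24 bits.

Unary([5, 3, 6, 1, 4]) = 111110111011111101011110 (24 bits)


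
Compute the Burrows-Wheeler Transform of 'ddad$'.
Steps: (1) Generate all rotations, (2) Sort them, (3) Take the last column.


Rotations (sorted):
  0: $ddad -> last char: d
  1: ad$dd -> last char: d
  2: d$dda -> last char: a
  3: dad$d -> last char: d
  4: ddad$ -> last char: $


BWT = ddad$


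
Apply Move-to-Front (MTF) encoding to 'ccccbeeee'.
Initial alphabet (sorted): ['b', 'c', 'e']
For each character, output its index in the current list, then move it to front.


MTF encoding:
'c': index 1 in ['b', 'c', 'e'] -> ['c', 'b', 'e']
'c': index 0 in ['c', 'b', 'e'] -> ['c', 'b', 'e']
'c': index 0 in ['c', 'b', 'e'] -> ['c', 'b', 'e']
'c': index 0 in ['c', 'b', 'e'] -> ['c', 'b', 'e']
'b': index 1 in ['c', 'b', 'e'] -> ['b', 'c', 'e']
'e': index 2 in ['b', 'c', 'e'] -> ['e', 'b', 'c']
'e': index 0 in ['e', 'b', 'c'] -> ['e', 'b', 'c']
'e': index 0 in ['e', 'b', 'c'] -> ['e', 'b', 'c']
'e': index 0 in ['e', 'b', 'c'] -> ['e', 'b', 'c']


Output: [1, 0, 0, 0, 1, 2, 0, 0, 0]


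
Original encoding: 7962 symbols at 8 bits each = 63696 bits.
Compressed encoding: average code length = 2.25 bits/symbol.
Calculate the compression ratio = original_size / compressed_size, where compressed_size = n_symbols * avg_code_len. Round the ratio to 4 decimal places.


original_size = n_symbols * orig_bits = 7962 * 8 = 63696 bits
compressed_size = n_symbols * avg_code_len = 7962 * 2.25 = 17914.5 bits
ratio = original_size / compressed_size = 63696 / 17914.5 = 3.5556

Compression ratio = 3.5556


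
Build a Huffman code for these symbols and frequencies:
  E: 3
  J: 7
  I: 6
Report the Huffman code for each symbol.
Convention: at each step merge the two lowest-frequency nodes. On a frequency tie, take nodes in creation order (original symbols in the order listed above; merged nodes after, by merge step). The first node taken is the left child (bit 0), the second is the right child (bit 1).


Huffman tree construction:
Step 1: Merge E(3) + I(6) = 9
Step 2: Merge J(7) + (E+I)(9) = 16
Read each symbol's code off the tree from the root (left child = 0, right child = 1).

Codes:
  E: 10 (length 2)
  J: 0 (length 1)
  I: 11 (length 2)
Average code length: 25/16 = 1.5625 bits/symbol


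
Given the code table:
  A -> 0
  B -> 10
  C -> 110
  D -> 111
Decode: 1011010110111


Decoding:
10 -> B
110 -> C
10 -> B
110 -> C
111 -> D


Result: BCBCD


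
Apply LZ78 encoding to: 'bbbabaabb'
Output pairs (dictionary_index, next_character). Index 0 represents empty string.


LZ78 encoding steps:
Dictionary: {0: ''}
Step 1: w='' (idx 0), next='b' -> output (0, 'b'), add 'b' as idx 1
Step 2: w='b' (idx 1), next='b' -> output (1, 'b'), add 'bb' as idx 2
Step 3: w='' (idx 0), next='a' -> output (0, 'a'), add 'a' as idx 3
Step 4: w='b' (idx 1), next='a' -> output (1, 'a'), add 'ba' as idx 4
Step 5: w='a' (idx 3), next='b' -> output (3, 'b'), add 'ab' as idx 5
Step 6: w='b' (idx 1), end of input -> output (1, '')


Encoded: [(0, 'b'), (1, 'b'), (0, 'a'), (1, 'a'), (3, 'b'), (1, '')]


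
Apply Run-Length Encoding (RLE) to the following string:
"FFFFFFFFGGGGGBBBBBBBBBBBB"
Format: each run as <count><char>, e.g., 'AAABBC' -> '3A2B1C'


Scanning runs left to right:
  i=0: run of 'F' x 8 -> '8F'
  i=8: run of 'G' x 5 -> '5G'
  i=13: run of 'B' x 12 -> '12B'

RLE = 8F5G12B


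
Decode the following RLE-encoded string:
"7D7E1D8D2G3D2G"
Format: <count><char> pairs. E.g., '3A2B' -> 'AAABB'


Expanding each <count><char> pair:
  7D -> 'DDDDDDD'
  7E -> 'EEEEEEE'
  1D -> 'D'
  8D -> 'DDDDDDDD'
  2G -> 'GG'
  3D -> 'DDD'
  2G -> 'GG'

Decoded = DDDDDDDEEEEEEEDDDDDDDDDGGDDDGG


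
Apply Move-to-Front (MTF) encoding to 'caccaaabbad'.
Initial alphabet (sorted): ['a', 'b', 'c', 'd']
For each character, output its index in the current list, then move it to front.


MTF encoding:
'c': index 2 in ['a', 'b', 'c', 'd'] -> ['c', 'a', 'b', 'd']
'a': index 1 in ['c', 'a', 'b', 'd'] -> ['a', 'c', 'b', 'd']
'c': index 1 in ['a', 'c', 'b', 'd'] -> ['c', 'a', 'b', 'd']
'c': index 0 in ['c', 'a', 'b', 'd'] -> ['c', 'a', 'b', 'd']
'a': index 1 in ['c', 'a', 'b', 'd'] -> ['a', 'c', 'b', 'd']
'a': index 0 in ['a', 'c', 'b', 'd'] -> ['a', 'c', 'b', 'd']
'a': index 0 in ['a', 'c', 'b', 'd'] -> ['a', 'c', 'b', 'd']
'b': index 2 in ['a', 'c', 'b', 'd'] -> ['b', 'a', 'c', 'd']
'b': index 0 in ['b', 'a', 'c', 'd'] -> ['b', 'a', 'c', 'd']
'a': index 1 in ['b', 'a', 'c', 'd'] -> ['a', 'b', 'c', 'd']
'd': index 3 in ['a', 'b', 'c', 'd'] -> ['d', 'a', 'b', 'c']


Output: [2, 1, 1, 0, 1, 0, 0, 2, 0, 1, 3]


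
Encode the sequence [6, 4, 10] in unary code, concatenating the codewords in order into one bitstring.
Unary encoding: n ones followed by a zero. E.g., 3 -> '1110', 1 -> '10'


Encode each number as n ones followed by a terminating 0:
  6 -> 1111110 (7 bits)
  4 -> 11110 (5 bits)
  10 -> 11111111110 (11 bits)
Total length = 7 + 5 + 11 = 23 bits.

Unary([6, 4, 10]) = 11111101111011111111110 (23 bits)


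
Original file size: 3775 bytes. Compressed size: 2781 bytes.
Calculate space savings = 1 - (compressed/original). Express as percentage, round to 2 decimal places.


ratio = compressed/original = 2781/3775 = 0.736689
savings = 1 - ratio = 1 - 0.736689 = 0.263311
as a percentage: 0.263311 * 100 = 26.33%

Space savings = 1 - 2781/3775 = 26.33%


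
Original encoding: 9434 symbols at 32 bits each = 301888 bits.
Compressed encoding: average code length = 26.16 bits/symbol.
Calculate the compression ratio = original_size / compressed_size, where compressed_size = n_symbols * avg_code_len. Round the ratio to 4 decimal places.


original_size = n_symbols * orig_bits = 9434 * 32 = 301888 bits
compressed_size = n_symbols * avg_code_len = 9434 * 26.16 = 246793.44 bits
ratio = original_size / compressed_size = 301888 / 246793.44 = 1.2232

Compression ratio = 1.2232


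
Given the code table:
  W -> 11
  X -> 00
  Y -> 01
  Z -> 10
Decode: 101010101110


Decoding:
10 -> Z
10 -> Z
10 -> Z
10 -> Z
11 -> W
10 -> Z


Result: ZZZZWZ


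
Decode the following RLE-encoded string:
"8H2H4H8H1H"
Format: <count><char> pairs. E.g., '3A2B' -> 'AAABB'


Expanding each <count><char> pair:
  8H -> 'HHHHHHHH'
  2H -> 'HH'
  4H -> 'HHHH'
  8H -> 'HHHHHHHH'
  1H -> 'H'

Decoded = HHHHHHHHHHHHHHHHHHHHHHH


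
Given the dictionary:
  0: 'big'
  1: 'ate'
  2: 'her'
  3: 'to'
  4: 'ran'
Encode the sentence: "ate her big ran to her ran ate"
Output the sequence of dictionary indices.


Look up each word in the dictionary:
  'ate' -> 1
  'her' -> 2
  'big' -> 0
  'ran' -> 4
  'to' -> 3
  'her' -> 2
  'ran' -> 4
  'ate' -> 1

Encoded: [1, 2, 0, 4, 3, 2, 4, 1]


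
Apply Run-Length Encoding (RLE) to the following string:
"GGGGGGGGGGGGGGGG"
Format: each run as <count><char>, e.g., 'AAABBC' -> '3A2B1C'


Scanning runs left to right:
  i=0: run of 'G' x 16 -> '16G'

RLE = 16G


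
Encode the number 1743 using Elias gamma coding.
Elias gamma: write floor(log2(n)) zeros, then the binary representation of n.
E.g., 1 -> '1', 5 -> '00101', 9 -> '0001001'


num_bits = floor(log2(1743)) + 1 = 11
leading_zeros = num_bits - 1 = 10
binary(1743) = 11011001111

Elias gamma(1743) = '0000000000' + '11011001111' = 000000000011011001111 (21 bits)


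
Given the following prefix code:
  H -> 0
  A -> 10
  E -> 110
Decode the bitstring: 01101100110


Decoding step by step:
Bits 0 -> H
Bits 110 -> E
Bits 110 -> E
Bits 0 -> H
Bits 110 -> E


Decoded message: HEEHE


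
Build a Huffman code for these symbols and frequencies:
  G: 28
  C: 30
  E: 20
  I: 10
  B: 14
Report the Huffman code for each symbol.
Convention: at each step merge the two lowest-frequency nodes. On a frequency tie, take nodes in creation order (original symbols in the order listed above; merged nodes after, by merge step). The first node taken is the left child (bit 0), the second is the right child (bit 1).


Huffman tree construction:
Step 1: Merge I(10) + B(14) = 24
Step 2: Merge E(20) + (I+B)(24) = 44
Step 3: Merge G(28) + C(30) = 58
Step 4: Merge (E+(I+B))(44) + (G+C)(58) = 102
Read each symbol's code off the tree from the root (left child = 0, right child = 1).

Codes:
  G: 10 (length 2)
  C: 11 (length 2)
  E: 00 (length 2)
  I: 010 (length 3)
  B: 011 (length 3)
Average code length: 228/102 = 2.2353 bits/symbol


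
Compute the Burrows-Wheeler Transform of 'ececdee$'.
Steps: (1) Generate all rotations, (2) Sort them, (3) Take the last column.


Rotations (sorted):
  0: $ececdee -> last char: e
  1: cdee$ece -> last char: e
  2: cecdee$e -> last char: e
  3: dee$ecec -> last char: c
  4: e$ececde -> last char: e
  5: ecdee$ec -> last char: c
  6: ececdee$ -> last char: $
  7: ee$ececd -> last char: d


BWT = eeecec$d


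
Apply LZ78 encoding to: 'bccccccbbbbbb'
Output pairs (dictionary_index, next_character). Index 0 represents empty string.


LZ78 encoding steps:
Dictionary: {0: ''}
Step 1: w='' (idx 0), next='b' -> output (0, 'b'), add 'b' as idx 1
Step 2: w='' (idx 0), next='c' -> output (0, 'c'), add 'c' as idx 2
Step 3: w='c' (idx 2), next='c' -> output (2, 'c'), add 'cc' as idx 3
Step 4: w='cc' (idx 3), next='c' -> output (3, 'c'), add 'ccc' as idx 4
Step 5: w='b' (idx 1), next='b' -> output (1, 'b'), add 'bb' as idx 5
Step 6: w='bb' (idx 5), next='b' -> output (5, 'b'), add 'bbb' as idx 6
Step 7: w='b' (idx 1), end of input -> output (1, '')


Encoded: [(0, 'b'), (0, 'c'), (2, 'c'), (3, 'c'), (1, 'b'), (5, 'b'), (1, '')]


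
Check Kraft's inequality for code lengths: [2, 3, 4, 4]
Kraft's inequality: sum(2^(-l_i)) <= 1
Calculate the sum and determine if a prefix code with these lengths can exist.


Sum = 2^(-2) + 2^(-3) + 2^(-4) + 2^(-4)
    = 0.25 + 0.125 + 0.0625 + 0.0625
    = 8/16 = 0.5
Since 0.5 <= 1, Kraft's inequality IS satisfied.
A prefix code with these lengths CAN exist.

Kraft sum = 0.5. Satisfied.


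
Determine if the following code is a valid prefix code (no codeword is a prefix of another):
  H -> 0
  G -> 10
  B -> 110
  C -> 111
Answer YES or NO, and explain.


Checking each pair (does one codeword prefix another?):
  H='0' vs G='10': no prefix
  H='0' vs B='110': no prefix
  H='0' vs C='111': no prefix
  G='10' vs H='0': no prefix
  G='10' vs B='110': no prefix
  G='10' vs C='111': no prefix
  B='110' vs H='0': no prefix
  B='110' vs G='10': no prefix
  B='110' vs C='111': no prefix
  C='111' vs H='0': no prefix
  C='111' vs G='10': no prefix
  C='111' vs B='110': no prefix
No violation found over all pairs.

YES -- this is a valid prefix code. No codeword is a prefix of any other codeword.


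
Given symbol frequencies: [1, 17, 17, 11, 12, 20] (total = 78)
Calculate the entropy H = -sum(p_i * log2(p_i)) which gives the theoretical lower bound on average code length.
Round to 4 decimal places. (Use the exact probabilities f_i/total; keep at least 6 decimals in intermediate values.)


Per-symbol terms -p_i * log2(p_i) with p_i = f_i/78:
  p = 1/78 = 0.012821: log2(p) = -6.285402, -p*log2(p) = 0.080582
  p = 17/78 = 0.217949: log2(p) = -2.197939, -p*log2(p) = 0.479038
  p = 17/78 = 0.217949: log2(p) = -2.197939, -p*log2(p) = 0.479038
  p = 11/78 = 0.141026: log2(p) = -2.825971, -p*log2(p) = 0.398534
  p = 12/78 = 0.153846: log2(p) = -2.700440, -p*log2(p) = 0.415452
  p = 20/78 = 0.256410: log2(p) = -1.963474, -p*log2(p) = 0.503455
H = 0.080582 + 0.479038 + 0.479038 + 0.398534 + 0.415452 + 0.503455 = 2.356099

H = 2.3561 bits/symbol


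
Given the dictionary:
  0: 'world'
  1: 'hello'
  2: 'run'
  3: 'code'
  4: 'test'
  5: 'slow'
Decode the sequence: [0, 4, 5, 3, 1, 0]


Look up each index in the dictionary:
  0 -> 'world'
  4 -> 'test'
  5 -> 'slow'
  3 -> 'code'
  1 -> 'hello'
  0 -> 'world'

Decoded: "world test slow code hello world"


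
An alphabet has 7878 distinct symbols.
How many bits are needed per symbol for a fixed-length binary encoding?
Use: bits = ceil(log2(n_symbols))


log2(7878) = 12.9436
Bracket: 2^12 = 4096 < 7878 <= 2^13 = 8192
So ceil(log2(7878)) = 13

bits = ceil(log2(7878)) = ceil(12.9436) = 13 bits


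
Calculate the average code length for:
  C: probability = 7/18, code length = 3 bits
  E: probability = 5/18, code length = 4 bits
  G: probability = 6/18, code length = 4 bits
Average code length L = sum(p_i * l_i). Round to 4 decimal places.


Weighted contributions p_i * l_i:
  C: (7/18) * 3 = 21/18
  E: (5/18) * 4 = 20/18
  G: (6/18) * 4 = 24/18
Sum = (21 + 20 + 24)/18 = 65/18

L = 65/18 = 3.6111 bits/symbol


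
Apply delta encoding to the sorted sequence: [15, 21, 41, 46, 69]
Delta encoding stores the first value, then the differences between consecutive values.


First value: 15
Deltas:
  21 - 15 = 6
  41 - 21 = 20
  46 - 41 = 5
  69 - 46 = 23


Delta encoded: [15, 6, 20, 5, 23]


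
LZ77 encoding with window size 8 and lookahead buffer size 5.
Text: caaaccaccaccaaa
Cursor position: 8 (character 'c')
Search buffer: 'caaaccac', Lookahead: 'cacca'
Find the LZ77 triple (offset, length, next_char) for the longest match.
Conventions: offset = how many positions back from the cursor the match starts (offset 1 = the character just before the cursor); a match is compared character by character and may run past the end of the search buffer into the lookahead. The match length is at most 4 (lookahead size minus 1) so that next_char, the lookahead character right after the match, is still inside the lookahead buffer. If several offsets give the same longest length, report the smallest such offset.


Try each offset into the search buffer:
  offset=1 (pos 7, char 'c'): match length 1
  offset=2 (pos 6, char 'a'): match length 0
  offset=3 (pos 5, char 'c'): match length 4
  offset=4 (pos 4, char 'c'): match length 1
  offset=5 (pos 3, char 'a'): match length 0
  offset=6 (pos 2, char 'a'): match length 0
  offset=7 (pos 1, char 'a'): match length 0
  offset=8 (pos 0, char 'c'): match length 2
Longest match has length 4 at offset 3.
next_char = character at position 8 + 4 = 12 -> 'a'

Best match: offset=3, length=4 (matching 'cacc' starting at position 5)
LZ77 triple: (3, 4, 'a')


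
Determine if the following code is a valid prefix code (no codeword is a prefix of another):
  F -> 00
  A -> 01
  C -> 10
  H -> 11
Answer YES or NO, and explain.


Checking each pair (does one codeword prefix another?):
  F='00' vs A='01': no prefix
  F='00' vs C='10': no prefix
  F='00' vs H='11': no prefix
  A='01' vs F='00': no prefix
  A='01' vs C='10': no prefix
  A='01' vs H='11': no prefix
  C='10' vs F='00': no prefix
  C='10' vs A='01': no prefix
  C='10' vs H='11': no prefix
  H='11' vs F='00': no prefix
  H='11' vs A='01': no prefix
  H='11' vs C='10': no prefix
No violation found over all pairs.

YES -- this is a valid prefix code. No codeword is a prefix of any other codeword.


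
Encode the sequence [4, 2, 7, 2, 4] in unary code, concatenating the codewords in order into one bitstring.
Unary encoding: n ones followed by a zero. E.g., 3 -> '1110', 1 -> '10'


Encode each number as n ones followed by a terminating 0:
  4 -> 11110 (5 bits)
  2 -> 110 (3 bits)
  7 -> 11111110 (8 bits)
  2 -> 110 (3 bits)
  4 -> 11110 (5 bits)
Total length = 5 + 3 + 8 + 3 + 5 = 24 bits.

Unary([4, 2, 7, 2, 4]) = 111101101111111011011110 (24 bits)


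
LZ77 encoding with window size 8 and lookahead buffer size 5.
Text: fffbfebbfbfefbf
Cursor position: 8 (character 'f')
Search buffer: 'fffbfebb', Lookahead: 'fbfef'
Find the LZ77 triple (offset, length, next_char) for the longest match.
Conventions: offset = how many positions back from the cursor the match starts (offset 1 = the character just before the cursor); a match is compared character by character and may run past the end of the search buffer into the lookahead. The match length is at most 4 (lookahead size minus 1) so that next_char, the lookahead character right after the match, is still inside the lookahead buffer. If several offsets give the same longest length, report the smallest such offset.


Try each offset into the search buffer:
  offset=1 (pos 7, char 'b'): match length 0
  offset=2 (pos 6, char 'b'): match length 0
  offset=3 (pos 5, char 'e'): match length 0
  offset=4 (pos 4, char 'f'): match length 1
  offset=5 (pos 3, char 'b'): match length 0
  offset=6 (pos 2, char 'f'): match length 4
  offset=7 (pos 1, char 'f'): match length 1
  offset=8 (pos 0, char 'f'): match length 1
Longest match has length 4 at offset 6.
next_char = character at position 8 + 4 = 12 -> 'f'

Best match: offset=6, length=4 (matching 'fbfe' starting at position 2)
LZ77 triple: (6, 4, 'f')


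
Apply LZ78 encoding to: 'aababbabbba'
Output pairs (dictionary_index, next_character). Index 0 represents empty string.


LZ78 encoding steps:
Dictionary: {0: ''}
Step 1: w='' (idx 0), next='a' -> output (0, 'a'), add 'a' as idx 1
Step 2: w='a' (idx 1), next='b' -> output (1, 'b'), add 'ab' as idx 2
Step 3: w='ab' (idx 2), next='b' -> output (2, 'b'), add 'abb' as idx 3
Step 4: w='abb' (idx 3), next='b' -> output (3, 'b'), add 'abbb' as idx 4
Step 5: w='a' (idx 1), end of input -> output (1, '')


Encoded: [(0, 'a'), (1, 'b'), (2, 'b'), (3, 'b'), (1, '')]
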